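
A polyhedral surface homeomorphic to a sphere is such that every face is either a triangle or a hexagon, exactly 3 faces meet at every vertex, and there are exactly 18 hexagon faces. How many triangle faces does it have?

Let x be the number of triangles; then F = 18 + x.
Edge–face incidences: 2E = 6·18 + 3·x = 108 + 3x.
Every vertex has degree 3, so 3V = 2E.
Euler: V − E + F = 2 ⇒ (2E)/3 − E + (18 + x) = 2.
Multiply by 6: 2·(2E) − 3·(2E) + 6·(18 + x) = 12, i.e. 108 + 6x − (108 + 3x) = 12.
Collecting terms: 3x = 12, so x = 4.
Then 2E = 108 + 3·4 = 120, so E = 60, V = 2E/3 = 40, F = 18 + 4 = 22.

4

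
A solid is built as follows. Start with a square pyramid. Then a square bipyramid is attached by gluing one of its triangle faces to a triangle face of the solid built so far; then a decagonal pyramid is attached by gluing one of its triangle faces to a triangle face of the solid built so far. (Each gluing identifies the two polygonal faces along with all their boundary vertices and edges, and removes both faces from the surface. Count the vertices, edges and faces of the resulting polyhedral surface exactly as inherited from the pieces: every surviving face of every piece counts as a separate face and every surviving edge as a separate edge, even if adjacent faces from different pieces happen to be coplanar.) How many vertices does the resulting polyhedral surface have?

A square pyramid: V=5, E=8, F=5.
Attach a square bipyramid (V=6, E=12, F=8) along a 3-gon: merge 3 vertices and 3 edges, delete both glued faces → V=8, E=17, F=11.
Attach a decagonal pyramid (V=11, E=20, F=11) along a 3-gon: merge 3 vertices and 3 edges, delete both glued faces → V=16, E=34, F=20.
Check: V − E + F = 16 − 34 + 20 = 2.

16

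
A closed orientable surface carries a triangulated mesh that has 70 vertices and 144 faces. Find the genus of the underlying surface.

Every face is a triangle, so 2E = 3·144 = 432, giving E = 216.
χ = V − E + F = 70 − 216 + 144 = -2.
For a closed orientable surface χ = 2 − 2g, so g = (2 − (-2))/2 = 2.

2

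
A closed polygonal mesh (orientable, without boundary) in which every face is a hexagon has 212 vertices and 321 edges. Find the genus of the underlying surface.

Every face is a hexagon and each edge borders two faces, so 6F = 2·321, giving F = 107.
χ = V − E + F = 212 − 321 + 107 = -2.
For a closed orientable surface χ = 2 − 2g, so g = (2 − (-2))/2 = 2.

2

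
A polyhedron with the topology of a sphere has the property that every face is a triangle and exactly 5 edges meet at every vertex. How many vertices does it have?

Each face has 3 edges and each edge borders two faces, so 2E = 3F.
Each vertex has degree 5, so 5V = 2E and hence V = 3F/5.
Euler: V − E + F = 2 ⇒ (3F/5) − (3F/2) + F = 2.
Multiply by 10: (6 − 15 + 10)F = 20, i.e. 1F = 20.
So F = 20, E = 3·20/2 = 30, V = 3·20/5 = 12.

12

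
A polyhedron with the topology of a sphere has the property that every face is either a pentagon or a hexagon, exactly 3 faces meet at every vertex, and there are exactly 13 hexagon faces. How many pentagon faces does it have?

Let x be the number of pentagons; then F = 13 + x.
Edge–face incidences: 2E = 6·13 + 5·x = 78 + 5x.
Every vertex has degree 3, so 3V = 2E.
Euler: V − E + F = 2 ⇒ (2E)/3 − E + (13 + x) = 2.
Multiply by 6: 2·(2E) − 3·(2E) + 6·(13 + x) = 12, i.e. 78 + 6x − (78 + 5x) = 12.
Collecting terms: x = 12.
Then 2E = 78 + 5·12 = 138, so E = 69, V = 2E/3 = 46, F = 13 + 12 = 25.

12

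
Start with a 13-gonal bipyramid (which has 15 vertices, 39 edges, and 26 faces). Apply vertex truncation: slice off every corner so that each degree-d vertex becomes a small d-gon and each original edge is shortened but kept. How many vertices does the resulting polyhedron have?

78

Truncation replaces each original edge-end by a new vertex, so V′ = 2E = 78.
Each original edge survives, and each old vertex of degree d contributes d new edges; summing degrees gives Σd = 2E, so E′ = E + 2E = 3E = 117.
Each original face survives and each original vertex becomes one new face: F′ = F + V = 41.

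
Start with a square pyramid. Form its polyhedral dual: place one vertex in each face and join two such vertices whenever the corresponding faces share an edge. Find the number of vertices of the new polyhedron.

The base solid has V = 5, E = 8, F = 5.
The dual swaps V and F and preserves E: V′ = F = 5, E′ = E = 8, F′ = V = 5.

5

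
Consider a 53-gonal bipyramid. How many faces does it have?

106

A bipyramid over an n-gon has 2n triangular faces and n + 2 vertices: V = 53 + 2 = 55, E = 3·53 = 159, F = 2·53 = 106.
Check: V − E + F = 55 − 159 + 106 = 2.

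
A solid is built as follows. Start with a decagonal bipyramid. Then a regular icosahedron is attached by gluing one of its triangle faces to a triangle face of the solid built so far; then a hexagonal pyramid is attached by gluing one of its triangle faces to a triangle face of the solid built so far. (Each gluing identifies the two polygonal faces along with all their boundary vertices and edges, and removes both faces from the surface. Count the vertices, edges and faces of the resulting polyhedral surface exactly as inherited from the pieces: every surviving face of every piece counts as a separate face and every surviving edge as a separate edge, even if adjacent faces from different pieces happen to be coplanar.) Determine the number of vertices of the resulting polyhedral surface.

A decagonal bipyramid: V=12, E=30, F=20.
Attach a regular icosahedron (V=12, E=30, F=20) along a 3-gon: merge 3 vertices and 3 edges, delete both glued faces → V=21, E=57, F=38.
Attach a hexagonal pyramid (V=7, E=12, F=7) along a 3-gon: merge 3 vertices and 3 edges, delete both glued faces → V=25, E=66, F=43.
Check: V − E + F = 25 − 66 + 43 = 2.

25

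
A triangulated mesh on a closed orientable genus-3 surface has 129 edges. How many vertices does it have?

39

χ = 2 − 2·3 = -4, and every face is a triangle so 3F = 2E.
F = 2E/3 = 86. Then V = -4 + E − F = -4 + 129 − 86 = 39.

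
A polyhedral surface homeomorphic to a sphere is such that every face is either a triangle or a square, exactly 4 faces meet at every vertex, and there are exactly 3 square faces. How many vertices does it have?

9

Let x be the number of triangles; then F = 3 + x.
Edge–face incidences: 2E = 4·3 + 3·x = 12 + 3x.
Every vertex has degree 4, so 4V = 2E.
Euler: V − E + F = 2 ⇒ (2E)/4 − E + (3 + x) = 2.
Multiply by 8: 2·(2E) − 4·(2E) + 8·(3 + x) = 16, i.e. 24 + 8x − 2·(12 + 3x) = 16.
Collecting terms: 2x = 16, so x = 8.
Then 2E = 12 + 3·8 = 36, so E = 18, V = 2E/4 = 9, F = 3 + 8 = 11.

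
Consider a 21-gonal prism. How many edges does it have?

A prism on an n-gon has two n-gon bases and n rectangular sides: V = 2·21 = 42, E = 3·21 = 63, F = 21 + 2 = 23.

63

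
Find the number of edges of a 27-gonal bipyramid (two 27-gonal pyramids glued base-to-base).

A bipyramid over an n-gon has 2n triangular faces and n + 2 vertices: V = 27 + 2 = 29, E = 3·27 = 81, F = 2·27 = 54.

81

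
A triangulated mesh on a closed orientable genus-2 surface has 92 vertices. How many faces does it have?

χ = 2 − 2·2 = -2, and every face is a triangle so 3F = 2E.
V − E + F = -2 with E = 3F/2 gives 92 − (3/2 − 1)·F = -2, so F = 188 and E = 282.

188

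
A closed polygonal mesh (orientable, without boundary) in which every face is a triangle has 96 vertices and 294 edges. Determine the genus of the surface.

Every face is a triangle and each edge borders two faces, so 3F = 2·294, giving F = 196.
χ = V − E + F = 96 − 294 + 196 = -2.
For a closed orientable surface χ = 2 − 2g, so g = (2 − (-2))/2 = 2.

2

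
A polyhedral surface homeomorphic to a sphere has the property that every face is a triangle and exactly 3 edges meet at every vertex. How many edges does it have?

Each face has 3 edges and each edge borders two faces, so 2E = 3F.
Each vertex has degree 3, so 3V = 2E and hence V = 3F/3.
Euler: V − E + F = 2 ⇒ (3F/3) − (3F/2) + F = 2.
Multiply by 6: (6 − 9 + 6)F = 12, i.e. 3F = 12.
So F = 4, E = 3·4/2 = 6, V = 3·4/3 = 4.

6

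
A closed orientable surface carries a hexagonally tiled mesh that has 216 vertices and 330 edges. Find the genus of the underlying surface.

3

Every face is a hexagon and each edge borders two faces, so 6F = 2·330, giving F = 110.
χ = V − E + F = 216 − 330 + 110 = -4.
For a closed orientable surface χ = 2 − 2g, so g = (2 − (-4))/2 = 3.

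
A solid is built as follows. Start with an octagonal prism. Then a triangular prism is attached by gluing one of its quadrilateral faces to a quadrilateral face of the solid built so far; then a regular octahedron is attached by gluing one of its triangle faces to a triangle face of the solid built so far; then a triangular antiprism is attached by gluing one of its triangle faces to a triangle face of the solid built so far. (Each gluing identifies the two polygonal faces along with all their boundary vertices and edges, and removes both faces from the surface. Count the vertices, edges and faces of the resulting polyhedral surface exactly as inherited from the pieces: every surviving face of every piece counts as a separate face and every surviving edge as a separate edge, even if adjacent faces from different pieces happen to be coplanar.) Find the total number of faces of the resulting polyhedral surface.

An octagonal prism: V=16, E=24, F=10.
Attach a triangular prism (V=6, E=9, F=5) along a 4-gon: merge 4 vertices and 4 edges, delete both glued faces → V=18, E=29, F=13.
Attach a regular octahedron (V=6, E=12, F=8) along a 3-gon: merge 3 vertices and 3 edges, delete both glued faces → V=21, E=38, F=19.
Attach a triangular antiprism (V=6, E=12, F=8) along a 3-gon: merge 3 vertices and 3 edges, delete both glued faces → V=24, E=47, F=25.
Check: V − E + F = 24 − 47 + 25 = 2.

25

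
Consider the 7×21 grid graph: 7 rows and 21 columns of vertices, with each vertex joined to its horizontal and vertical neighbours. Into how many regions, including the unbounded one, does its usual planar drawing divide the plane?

The grid has V = 7·21 = 147 vertices and E = 7·20 + 21·6 = 266 edges.
F = 2 − V + E = 2 − 147 + 266 = 121.

121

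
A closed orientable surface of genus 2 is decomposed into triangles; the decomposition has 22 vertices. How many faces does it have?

48

χ = 2 − 2·2 = -2, and every face is a triangle so 3F = 2E.
V − E + F = -2 with E = 3F/2 gives 22 − (3/2 − 1)·F = -2, so F = 48 and E = 72.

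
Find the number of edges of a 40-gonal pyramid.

A pyramid on an n-gon base has one n-gon and n triangles: V = 40 + 1 = 41, E = 2·40 = 80, F = 40 + 1 = 41.

80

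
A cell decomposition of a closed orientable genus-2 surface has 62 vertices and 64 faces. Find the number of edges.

For a closed orientable surface of genus 2, χ = 2 − 2·2 = -2.
E = V + F − (-2) = 62 + 64 − (-2) = 128.

128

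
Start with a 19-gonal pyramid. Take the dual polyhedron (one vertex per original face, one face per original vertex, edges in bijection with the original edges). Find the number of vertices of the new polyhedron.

The base solid has V = 20, E = 38, F = 20.
The dual swaps V and F and preserves E: V′ = F = 20, E′ = E = 38, F′ = V = 20.

20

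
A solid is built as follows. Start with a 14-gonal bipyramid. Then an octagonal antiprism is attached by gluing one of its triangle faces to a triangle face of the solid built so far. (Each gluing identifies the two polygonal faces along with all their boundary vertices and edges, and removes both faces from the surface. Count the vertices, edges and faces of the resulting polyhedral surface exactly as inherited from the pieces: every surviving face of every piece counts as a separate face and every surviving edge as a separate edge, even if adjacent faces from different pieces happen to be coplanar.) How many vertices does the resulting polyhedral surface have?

A 14-gonal bipyramid: V=16, E=42, F=28.
Attach an octagonal antiprism (V=16, E=32, F=18) along a 3-gon: merge 3 vertices and 3 edges, delete both glued faces → V=29, E=71, F=44.
Check: V − E + F = 29 − 71 + 44 = 2.

29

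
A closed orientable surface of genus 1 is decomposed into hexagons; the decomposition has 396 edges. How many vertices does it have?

χ = 2 − 2·1 = 0, and every face is a hexagon so 6F = 2E.
F = 2E/6 = 132. Then V = 0 + E − F = 0 + 396 − 132 = 264.

264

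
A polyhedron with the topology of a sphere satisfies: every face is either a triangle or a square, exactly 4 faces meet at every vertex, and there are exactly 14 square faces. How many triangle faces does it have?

Let x be the number of triangles; then F = 14 + x.
Edge–face incidences: 2E = 4·14 + 3·x = 56 + 3x.
Every vertex has degree 4, so 4V = 2E.
Euler: V − E + F = 2 ⇒ (2E)/4 − E + (14 + x) = 2.
Multiply by 8: 2·(2E) − 4·(2E) + 8·(14 + x) = 16, i.e. 112 + 8x − 2·(56 + 3x) = 16.
Collecting terms: 2x = 16, so x = 8.
Then 2E = 56 + 3·8 = 80, so E = 40, V = 2E/4 = 20, F = 14 + 8 = 22.

8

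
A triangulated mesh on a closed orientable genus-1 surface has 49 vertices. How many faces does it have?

98

χ = 2 − 2·1 = 0, and every face is a triangle so 3F = 2E.
V − E + F = 0 with E = 3F/2 gives 49 − (3/2 − 1)·F = 0, so F = 98 and E = 147.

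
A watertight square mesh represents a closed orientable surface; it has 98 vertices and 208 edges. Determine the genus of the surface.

Every face is a square and each edge borders two faces, so 4F = 2·208, giving F = 104.
χ = V − E + F = 98 − 208 + 104 = -6.
For a closed orientable surface χ = 2 − 2g, so g = (2 − (-6))/2 = 4.

4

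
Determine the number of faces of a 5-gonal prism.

A prism on an n-gon has two n-gon bases and n rectangular sides: V = 2·5 = 10, E = 3·5 = 15, F = 5 + 2 = 7.

7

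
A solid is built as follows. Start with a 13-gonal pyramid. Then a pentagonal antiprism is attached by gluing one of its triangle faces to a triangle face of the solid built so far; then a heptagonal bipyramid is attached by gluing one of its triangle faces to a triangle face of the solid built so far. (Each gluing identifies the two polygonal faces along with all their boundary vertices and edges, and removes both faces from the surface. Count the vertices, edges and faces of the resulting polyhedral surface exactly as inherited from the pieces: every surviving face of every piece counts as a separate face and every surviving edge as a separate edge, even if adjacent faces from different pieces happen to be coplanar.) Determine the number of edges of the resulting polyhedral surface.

A 13-gonal pyramid: V=14, E=26, F=14.
Attach a pentagonal antiprism (V=10, E=20, F=12) along a 3-gon: merge 3 vertices and 3 edges, delete both glued faces → V=21, E=43, F=24.
Attach a heptagonal bipyramid (V=9, E=21, F=14) along a 3-gon: merge 3 vertices and 3 edges, delete both glued faces → V=27, E=61, F=36.
Check: V − E + F = 27 − 61 + 36 = 2.

61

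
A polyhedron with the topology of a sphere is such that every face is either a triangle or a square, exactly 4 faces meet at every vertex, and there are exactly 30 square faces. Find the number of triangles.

Let x be the number of triangles; then F = 30 + x.
Edge–face incidences: 2E = 4·30 + 3·x = 120 + 3x.
Every vertex has degree 4, so 4V = 2E.
Euler: V − E + F = 2 ⇒ (2E)/4 − E + (30 + x) = 2.
Multiply by 8: 2·(2E) − 4·(2E) + 8·(30 + x) = 16, i.e. 240 + 8x − 2·(120 + 3x) = 16.
Collecting terms: 2x = 16, so x = 8.
Then 2E = 120 + 3·8 = 144, so E = 72, V = 2E/4 = 36, F = 30 + 8 = 38.

8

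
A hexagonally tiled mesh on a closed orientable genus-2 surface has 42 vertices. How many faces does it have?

22

χ = 2 − 2·2 = -2, and every face is a hexagon so 6F = 2E.
V − E + F = -2 with E = 6F/2 gives 42 − (6/2 − 1)·F = -2, so F = 22 and E = 66.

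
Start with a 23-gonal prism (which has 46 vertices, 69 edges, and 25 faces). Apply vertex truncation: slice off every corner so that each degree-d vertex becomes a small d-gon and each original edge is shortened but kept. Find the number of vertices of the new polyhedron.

138

Truncation replaces each original edge-end by a new vertex, so V′ = 2E = 138.
Each original edge survives, and each old vertex of degree d contributes d new edges; summing degrees gives Σd = 2E, so E′ = E + 2E = 3E = 207.
Each original face survives and each original vertex becomes one new face: F′ = F + V = 71.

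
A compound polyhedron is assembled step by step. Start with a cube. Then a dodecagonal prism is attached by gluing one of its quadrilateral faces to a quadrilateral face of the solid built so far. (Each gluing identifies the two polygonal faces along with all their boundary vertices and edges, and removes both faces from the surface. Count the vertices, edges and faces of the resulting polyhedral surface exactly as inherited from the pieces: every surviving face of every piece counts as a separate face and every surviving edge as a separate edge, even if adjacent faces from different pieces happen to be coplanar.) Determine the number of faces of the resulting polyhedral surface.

18

A cube: V=8, E=12, F=6.
Attach a dodecagonal prism (V=24, E=36, F=14) along a 4-gon: merge 4 vertices and 4 edges, delete both glued faces → V=28, E=44, F=18.
Check: V − E + F = 28 − 44 + 18 = 2.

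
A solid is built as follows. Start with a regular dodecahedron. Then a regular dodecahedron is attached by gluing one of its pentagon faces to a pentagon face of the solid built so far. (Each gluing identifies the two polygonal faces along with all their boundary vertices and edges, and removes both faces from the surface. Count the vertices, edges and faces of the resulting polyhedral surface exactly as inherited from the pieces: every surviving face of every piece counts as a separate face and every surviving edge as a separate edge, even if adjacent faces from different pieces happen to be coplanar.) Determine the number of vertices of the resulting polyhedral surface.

35

A regular dodecahedron: V=20, E=30, F=12.
Attach a regular dodecahedron (V=20, E=30, F=12) along a 5-gon: merge 5 vertices and 5 edges, delete both glued faces → V=35, E=55, F=22.
Check: V − E + F = 35 − 55 + 22 = 2.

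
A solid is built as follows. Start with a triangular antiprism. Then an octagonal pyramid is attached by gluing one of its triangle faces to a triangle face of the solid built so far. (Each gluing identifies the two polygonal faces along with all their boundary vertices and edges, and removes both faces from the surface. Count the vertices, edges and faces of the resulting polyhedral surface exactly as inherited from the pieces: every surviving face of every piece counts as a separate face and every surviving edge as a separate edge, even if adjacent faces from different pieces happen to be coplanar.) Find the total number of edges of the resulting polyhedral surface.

25

A triangular antiprism: V=6, E=12, F=8.
Attach an octagonal pyramid (V=9, E=16, F=9) along a 3-gon: merge 3 vertices and 3 edges, delete both glued faces → V=12, E=25, F=15.
Check: V − E + F = 12 − 25 + 15 = 2.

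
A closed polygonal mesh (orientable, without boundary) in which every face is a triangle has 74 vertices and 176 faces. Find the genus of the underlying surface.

8

Every face is a triangle, so 2E = 3·176 = 528, giving E = 264.
χ = V − E + F = 74 − 264 + 176 = -14.
For a closed orientable surface χ = 2 − 2g, so g = (2 − (-14))/2 = 8.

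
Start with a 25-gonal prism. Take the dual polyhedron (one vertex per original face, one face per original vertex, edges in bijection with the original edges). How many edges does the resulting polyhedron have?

The base solid has V = 50, E = 75, F = 27.
The dual swaps V and F and preserves E: V′ = F = 27, E′ = E = 75, F′ = V = 50.

75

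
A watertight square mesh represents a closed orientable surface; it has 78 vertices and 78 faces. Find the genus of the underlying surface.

1

Every face is a square, so 2E = 4·78 = 312, giving E = 156.
χ = V − E + F = 78 − 156 + 78 = 0.
For a closed orientable surface χ = 2 − 2g, so g = (2 − (0))/2 = 1.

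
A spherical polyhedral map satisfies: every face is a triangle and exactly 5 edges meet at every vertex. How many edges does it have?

Each face has 3 edges and each edge borders two faces, so 2E = 3F.
Each vertex has degree 5, so 5V = 2E and hence V = 3F/5.
Euler: V − E + F = 2 ⇒ (3F/5) − (3F/2) + F = 2.
Multiply by 10: (6 − 15 + 10)F = 20, i.e. 1F = 20.
So F = 20, E = 3·20/2 = 30, V = 3·20/5 = 12.

30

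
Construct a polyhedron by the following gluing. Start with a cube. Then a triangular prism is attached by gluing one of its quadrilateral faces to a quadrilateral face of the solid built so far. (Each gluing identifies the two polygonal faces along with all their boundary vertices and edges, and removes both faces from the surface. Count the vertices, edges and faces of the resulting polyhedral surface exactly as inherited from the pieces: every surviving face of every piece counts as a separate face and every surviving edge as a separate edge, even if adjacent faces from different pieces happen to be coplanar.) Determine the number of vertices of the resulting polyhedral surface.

A cube: V=8, E=12, F=6.
Attach a triangular prism (V=6, E=9, F=5) along a 4-gon: merge 4 vertices and 4 edges, delete both glued faces → V=10, E=17, F=9.
Check: V − E + F = 10 − 17 + 9 = 2.

10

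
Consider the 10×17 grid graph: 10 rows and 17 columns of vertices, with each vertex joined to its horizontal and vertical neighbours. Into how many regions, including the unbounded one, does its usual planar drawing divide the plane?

The grid has V = 10·17 = 170 vertices and E = 10·16 + 17·9 = 313 edges.
F = 2 − V + E = 2 − 170 + 313 = 145.

145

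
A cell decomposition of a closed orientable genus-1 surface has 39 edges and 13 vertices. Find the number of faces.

For a closed orientable surface of genus 1, χ = 2 − 2·1 = 0.
F = 0 − V + E = 0 − 13 + 39 = 26.

26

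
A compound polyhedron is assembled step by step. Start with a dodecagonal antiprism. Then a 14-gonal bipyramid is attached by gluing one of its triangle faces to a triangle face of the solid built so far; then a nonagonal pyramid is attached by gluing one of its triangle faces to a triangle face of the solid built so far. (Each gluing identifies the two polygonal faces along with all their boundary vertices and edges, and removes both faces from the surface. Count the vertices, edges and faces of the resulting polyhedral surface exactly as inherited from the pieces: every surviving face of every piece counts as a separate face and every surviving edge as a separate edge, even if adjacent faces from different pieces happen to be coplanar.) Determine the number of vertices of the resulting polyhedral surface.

44

A dodecagonal antiprism: V=24, E=48, F=26.
Attach a 14-gonal bipyramid (V=16, E=42, F=28) along a 3-gon: merge 3 vertices and 3 edges, delete both glued faces → V=37, E=87, F=52.
Attach a nonagonal pyramid (V=10, E=18, F=10) along a 3-gon: merge 3 vertices and 3 edges, delete both glued faces → V=44, E=102, F=60.
Check: V − E + F = 44 − 102 + 60 = 2.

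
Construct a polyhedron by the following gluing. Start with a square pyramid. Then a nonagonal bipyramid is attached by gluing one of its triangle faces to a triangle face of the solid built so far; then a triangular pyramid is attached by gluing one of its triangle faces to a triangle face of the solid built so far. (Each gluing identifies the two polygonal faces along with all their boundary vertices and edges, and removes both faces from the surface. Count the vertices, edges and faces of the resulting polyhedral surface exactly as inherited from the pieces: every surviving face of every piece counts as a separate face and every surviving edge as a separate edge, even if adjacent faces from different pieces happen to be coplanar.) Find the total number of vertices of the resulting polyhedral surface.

14

A square pyramid: V=5, E=8, F=5.
Attach a nonagonal bipyramid (V=11, E=27, F=18) along a 3-gon: merge 3 vertices and 3 edges, delete both glued faces → V=13, E=32, F=21.
Attach a triangular pyramid (V=4, E=6, F=4) along a 3-gon: merge 3 vertices and 3 edges, delete both glued faces → V=14, E=35, F=23.
Check: V − E + F = 14 − 35 + 23 = 2.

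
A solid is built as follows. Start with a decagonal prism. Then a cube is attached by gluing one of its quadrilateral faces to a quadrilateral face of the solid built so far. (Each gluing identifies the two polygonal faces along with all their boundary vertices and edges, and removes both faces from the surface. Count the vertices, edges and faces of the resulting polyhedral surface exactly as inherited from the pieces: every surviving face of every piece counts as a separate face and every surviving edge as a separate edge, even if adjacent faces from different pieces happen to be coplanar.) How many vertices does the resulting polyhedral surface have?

24

A decagonal prism: V=20, E=30, F=12.
Attach a cube (V=8, E=12, F=6) along a 4-gon: merge 4 vertices and 4 edges, delete both glued faces → V=24, E=38, F=16.
Check: V − E + F = 24 − 38 + 16 = 2.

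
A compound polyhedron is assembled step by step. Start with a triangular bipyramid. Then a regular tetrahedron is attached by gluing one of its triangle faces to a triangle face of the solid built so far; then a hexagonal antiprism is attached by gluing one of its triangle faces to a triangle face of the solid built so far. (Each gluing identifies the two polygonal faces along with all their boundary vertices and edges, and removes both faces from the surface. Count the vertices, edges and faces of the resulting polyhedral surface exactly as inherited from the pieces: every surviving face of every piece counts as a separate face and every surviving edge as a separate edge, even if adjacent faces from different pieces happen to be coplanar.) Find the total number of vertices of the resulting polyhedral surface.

A triangular bipyramid: V=5, E=9, F=6.
Attach a regular tetrahedron (V=4, E=6, F=4) along a 3-gon: merge 3 vertices and 3 edges, delete both glued faces → V=6, E=12, F=8.
Attach a hexagonal antiprism (V=12, E=24, F=14) along a 3-gon: merge 3 vertices and 3 edges, delete both glued faces → V=15, E=33, F=20.
Check: V − E + F = 15 − 33 + 20 = 2.

15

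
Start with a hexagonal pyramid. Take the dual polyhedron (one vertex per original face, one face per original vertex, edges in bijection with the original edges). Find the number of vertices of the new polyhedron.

The base solid has V = 7, E = 12, F = 7.
The dual swaps V and F and preserves E: V′ = F = 7, E′ = E = 12, F′ = V = 7.

7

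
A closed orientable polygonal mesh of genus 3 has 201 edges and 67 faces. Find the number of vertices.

For a closed orientable surface of genus 3, χ = 2 − 2·3 = -4.
V = -4 + E − F = -4 + 201 − 67 = 130.

130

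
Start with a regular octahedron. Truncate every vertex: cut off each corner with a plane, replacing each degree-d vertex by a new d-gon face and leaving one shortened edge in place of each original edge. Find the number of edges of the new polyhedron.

The base solid has V = 6, E = 12, F = 8.
Truncation replaces each original edge-end by a new vertex, so V′ = 2E = 24.
Each original edge survives, and each old vertex of degree d contributes d new edges; summing degrees gives Σd = 2E, so E′ = E + 2E = 3E = 36.
Each original face survives and each original vertex becomes one new face: F′ = F + V = 14.

36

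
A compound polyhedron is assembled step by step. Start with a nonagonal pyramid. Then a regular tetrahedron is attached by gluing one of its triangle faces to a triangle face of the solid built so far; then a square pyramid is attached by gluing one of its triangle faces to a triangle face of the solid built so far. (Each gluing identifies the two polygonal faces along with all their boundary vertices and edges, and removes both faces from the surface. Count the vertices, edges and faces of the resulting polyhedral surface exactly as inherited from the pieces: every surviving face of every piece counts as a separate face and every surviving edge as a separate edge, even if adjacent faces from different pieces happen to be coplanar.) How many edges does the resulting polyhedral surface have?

A nonagonal pyramid: V=10, E=18, F=10.
Attach a regular tetrahedron (V=4, E=6, F=4) along a 3-gon: merge 3 vertices and 3 edges, delete both glued faces → V=11, E=21, F=12.
Attach a square pyramid (V=5, E=8, F=5) along a 3-gon: merge 3 vertices and 3 edges, delete both glued faces → V=13, E=26, F=15.
Check: V − E + F = 13 − 26 + 15 = 2.

26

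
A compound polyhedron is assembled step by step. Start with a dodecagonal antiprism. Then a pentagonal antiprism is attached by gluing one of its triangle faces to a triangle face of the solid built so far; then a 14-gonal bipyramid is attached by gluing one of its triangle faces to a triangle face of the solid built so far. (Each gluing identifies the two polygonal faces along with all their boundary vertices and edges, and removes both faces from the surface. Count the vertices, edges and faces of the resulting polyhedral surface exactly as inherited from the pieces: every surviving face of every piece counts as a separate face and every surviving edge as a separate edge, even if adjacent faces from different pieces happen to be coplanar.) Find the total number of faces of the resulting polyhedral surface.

A dodecagonal antiprism: V=24, E=48, F=26.
Attach a pentagonal antiprism (V=10, E=20, F=12) along a 3-gon: merge 3 vertices and 3 edges, delete both glued faces → V=31, E=65, F=36.
Attach a 14-gonal bipyramid (V=16, E=42, F=28) along a 3-gon: merge 3 vertices and 3 edges, delete both glued faces → V=44, E=104, F=62.
Check: V − E + F = 44 − 104 + 62 = 2.

62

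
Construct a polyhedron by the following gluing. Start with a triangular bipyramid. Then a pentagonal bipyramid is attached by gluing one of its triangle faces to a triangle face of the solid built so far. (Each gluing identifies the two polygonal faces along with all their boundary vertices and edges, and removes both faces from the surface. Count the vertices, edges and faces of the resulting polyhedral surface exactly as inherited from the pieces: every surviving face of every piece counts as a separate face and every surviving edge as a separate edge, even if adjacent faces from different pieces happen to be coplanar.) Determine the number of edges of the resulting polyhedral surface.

A triangular bipyramid: V=5, E=9, F=6.
Attach a pentagonal bipyramid (V=7, E=15, F=10) along a 3-gon: merge 3 vertices and 3 edges, delete both glued faces → V=9, E=21, F=14.
Check: V − E + F = 9 − 21 + 14 = 2.

21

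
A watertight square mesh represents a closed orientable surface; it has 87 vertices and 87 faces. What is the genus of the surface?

Every face is a square, so 2E = 4·87 = 348, giving E = 174.
χ = V − E + F = 87 − 174 + 87 = 0.
For a closed orientable surface χ = 2 − 2g, so g = (2 − (0))/2 = 1.

1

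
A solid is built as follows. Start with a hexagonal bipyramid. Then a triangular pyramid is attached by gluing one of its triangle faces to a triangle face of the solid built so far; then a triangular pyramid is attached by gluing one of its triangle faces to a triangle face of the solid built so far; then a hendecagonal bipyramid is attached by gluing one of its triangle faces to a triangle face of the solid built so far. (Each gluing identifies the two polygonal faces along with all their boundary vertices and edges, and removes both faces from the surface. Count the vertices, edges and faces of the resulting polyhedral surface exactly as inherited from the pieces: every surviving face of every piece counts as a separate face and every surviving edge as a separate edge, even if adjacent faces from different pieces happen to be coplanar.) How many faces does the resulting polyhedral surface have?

36

A hexagonal bipyramid: V=8, E=18, F=12.
Attach a triangular pyramid (V=4, E=6, F=4) along a 3-gon: merge 3 vertices and 3 edges, delete both glued faces → V=9, E=21, F=14.
Attach a triangular pyramid (V=4, E=6, F=4) along a 3-gon: merge 3 vertices and 3 edges, delete both glued faces → V=10, E=24, F=16.
Attach a hendecagonal bipyramid (V=13, E=33, F=22) along a 3-gon: merge 3 vertices and 3 edges, delete both glued faces → V=20, E=54, F=36.
Check: V − E + F = 20 − 54 + 36 = 2.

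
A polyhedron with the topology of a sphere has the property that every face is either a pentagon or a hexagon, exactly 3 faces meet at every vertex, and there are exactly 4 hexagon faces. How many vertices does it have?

Let x be the number of pentagons; then F = 4 + x.
Edge–face incidences: 2E = 6·4 + 5·x = 24 + 5x.
Every vertex has degree 3, so 3V = 2E.
Euler: V − E + F = 2 ⇒ (2E)/3 − E + (4 + x) = 2.
Multiply by 6: 2·(2E) − 3·(2E) + 6·(4 + x) = 12, i.e. 24 + 6x − (24 + 5x) = 12.
Collecting terms: x = 12.
Then 2E = 24 + 5·12 = 84, so E = 42, V = 2E/3 = 28, F = 4 + 12 = 16.

28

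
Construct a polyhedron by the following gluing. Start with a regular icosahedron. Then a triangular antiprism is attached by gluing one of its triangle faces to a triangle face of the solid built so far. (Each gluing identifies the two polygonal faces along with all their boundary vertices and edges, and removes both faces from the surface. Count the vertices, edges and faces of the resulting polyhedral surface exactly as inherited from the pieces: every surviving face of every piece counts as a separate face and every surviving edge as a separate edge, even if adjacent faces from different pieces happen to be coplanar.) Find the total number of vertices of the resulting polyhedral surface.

15

A regular icosahedron: V=12, E=30, F=20.
Attach a triangular antiprism (V=6, E=12, F=8) along a 3-gon: merge 3 vertices and 3 edges, delete both glued faces → V=15, E=39, F=26.
Check: V − E + F = 15 − 39 + 26 = 2.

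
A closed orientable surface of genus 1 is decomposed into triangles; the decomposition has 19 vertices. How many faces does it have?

χ = 2 − 2·1 = 0, and every face is a triangle so 3F = 2E.
V − E + F = 0 with E = 3F/2 gives 19 − (3/2 − 1)·F = 0, so F = 38 and E = 57.

38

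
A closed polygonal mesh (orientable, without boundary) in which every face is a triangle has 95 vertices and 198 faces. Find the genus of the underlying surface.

3

Every face is a triangle, so 2E = 3·198 = 594, giving E = 297.
χ = V − E + F = 95 − 297 + 198 = -4.
For a closed orientable surface χ = 2 − 2g, so g = (2 − (-4))/2 = 3.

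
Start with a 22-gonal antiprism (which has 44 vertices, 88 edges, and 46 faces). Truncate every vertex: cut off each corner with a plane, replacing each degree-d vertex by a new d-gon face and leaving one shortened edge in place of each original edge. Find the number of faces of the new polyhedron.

90

Truncation replaces each original edge-end by a new vertex, so V′ = 2E = 176.
Each original edge survives, and each old vertex of degree d contributes d new edges; summing degrees gives Σd = 2E, so E′ = E + 2E = 3E = 264.
Each original face survives and each original vertex becomes one new face: F′ = F + V = 90.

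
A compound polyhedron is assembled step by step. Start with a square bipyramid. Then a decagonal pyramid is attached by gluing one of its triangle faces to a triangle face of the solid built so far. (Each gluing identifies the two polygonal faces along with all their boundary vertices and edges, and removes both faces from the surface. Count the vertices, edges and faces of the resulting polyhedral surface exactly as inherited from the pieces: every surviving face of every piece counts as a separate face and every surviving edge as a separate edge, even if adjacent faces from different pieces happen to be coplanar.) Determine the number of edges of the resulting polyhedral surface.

A square bipyramid: V=6, E=12, F=8.
Attach a decagonal pyramid (V=11, E=20, F=11) along a 3-gon: merge 3 vertices and 3 edges, delete both glued faces → V=14, E=29, F=17.
Check: V − E + F = 14 − 29 + 17 = 2.

29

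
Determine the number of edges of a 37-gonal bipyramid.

111

A bipyramid over an n-gon has 2n triangular faces and n + 2 vertices: V = 37 + 2 = 39, E = 3·37 = 111, F = 2·37 = 74.
Check: V − E + F = 39 − 111 + 74 = 2.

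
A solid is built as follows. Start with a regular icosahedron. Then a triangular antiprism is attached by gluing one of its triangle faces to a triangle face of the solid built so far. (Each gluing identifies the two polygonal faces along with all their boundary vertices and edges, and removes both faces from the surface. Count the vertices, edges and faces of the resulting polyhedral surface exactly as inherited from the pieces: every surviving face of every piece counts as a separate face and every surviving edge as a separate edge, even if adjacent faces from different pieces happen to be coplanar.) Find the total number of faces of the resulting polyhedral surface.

26

A regular icosahedron: V=12, E=30, F=20.
Attach a triangular antiprism (V=6, E=12, F=8) along a 3-gon: merge 3 vertices and 3 edges, delete both glued faces → V=15, E=39, F=26.
Check: V − E + F = 15 − 39 + 26 = 2.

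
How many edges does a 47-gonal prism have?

141

A prism on an n-gon has two n-gon bases and n rectangular sides: V = 2·47 = 94, E = 3·47 = 141, F = 47 + 2 = 49.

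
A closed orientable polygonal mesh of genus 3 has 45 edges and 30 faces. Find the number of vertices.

For a closed orientable surface of genus 3, χ = 2 − 2·3 = -4.
V = -4 + E − F = -4 + 45 − 30 = 11.

11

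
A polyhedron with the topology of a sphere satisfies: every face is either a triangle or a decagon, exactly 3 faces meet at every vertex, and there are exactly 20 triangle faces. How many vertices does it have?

Let x be the number of decagons; then F = 20 + x.
Edge–face incidences: 2E = 3·20 + 10·x = 60 + 10x.
Every vertex has degree 3, so 3V = 2E.
Euler: V − E + F = 2 ⇒ (2E)/3 − E + (20 + x) = 2.
Multiply by 6: 2·(2E) − 3·(2E) + 6·(20 + x) = 12, i.e. 120 + 6x − (60 + 10x) = 12.
Collecting terms: −4x + 60 = 12, so −4x = −48, so x = 12.
Then 2E = 60 + 10·12 = 180, so E = 90, V = 2E/3 = 60, F = 20 + 12 = 32.

60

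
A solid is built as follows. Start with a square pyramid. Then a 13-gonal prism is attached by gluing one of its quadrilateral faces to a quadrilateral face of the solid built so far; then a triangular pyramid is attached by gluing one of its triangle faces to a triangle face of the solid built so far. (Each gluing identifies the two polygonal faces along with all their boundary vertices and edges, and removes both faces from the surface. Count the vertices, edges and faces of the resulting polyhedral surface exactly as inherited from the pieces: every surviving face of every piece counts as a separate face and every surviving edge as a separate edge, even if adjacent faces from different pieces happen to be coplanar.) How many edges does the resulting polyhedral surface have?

46

A square pyramid: V=5, E=8, F=5.
Attach a 13-gonal prism (V=26, E=39, F=15) along a 4-gon: merge 4 vertices and 4 edges, delete both glued faces → V=27, E=43, F=18.
Attach a triangular pyramid (V=4, E=6, F=4) along a 3-gon: merge 3 vertices and 3 edges, delete both glued faces → V=28, E=46, F=20.
Check: V − E + F = 28 − 46 + 20 = 2.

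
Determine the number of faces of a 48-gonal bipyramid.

A bipyramid over an n-gon has 2n triangular faces and n + 2 vertices: V = 48 + 2 = 50, E = 3·48 = 144, F = 2·48 = 96.

96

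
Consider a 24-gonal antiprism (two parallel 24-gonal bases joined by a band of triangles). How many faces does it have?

An antiprism on an n-gon has two n-gon caps and 2n triangles: V = 2·24 = 48, E = 4·24 = 96, F = 2·24 + 2 = 50.
Check: V − E + F = 48 − 96 + 50 = 2.

50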